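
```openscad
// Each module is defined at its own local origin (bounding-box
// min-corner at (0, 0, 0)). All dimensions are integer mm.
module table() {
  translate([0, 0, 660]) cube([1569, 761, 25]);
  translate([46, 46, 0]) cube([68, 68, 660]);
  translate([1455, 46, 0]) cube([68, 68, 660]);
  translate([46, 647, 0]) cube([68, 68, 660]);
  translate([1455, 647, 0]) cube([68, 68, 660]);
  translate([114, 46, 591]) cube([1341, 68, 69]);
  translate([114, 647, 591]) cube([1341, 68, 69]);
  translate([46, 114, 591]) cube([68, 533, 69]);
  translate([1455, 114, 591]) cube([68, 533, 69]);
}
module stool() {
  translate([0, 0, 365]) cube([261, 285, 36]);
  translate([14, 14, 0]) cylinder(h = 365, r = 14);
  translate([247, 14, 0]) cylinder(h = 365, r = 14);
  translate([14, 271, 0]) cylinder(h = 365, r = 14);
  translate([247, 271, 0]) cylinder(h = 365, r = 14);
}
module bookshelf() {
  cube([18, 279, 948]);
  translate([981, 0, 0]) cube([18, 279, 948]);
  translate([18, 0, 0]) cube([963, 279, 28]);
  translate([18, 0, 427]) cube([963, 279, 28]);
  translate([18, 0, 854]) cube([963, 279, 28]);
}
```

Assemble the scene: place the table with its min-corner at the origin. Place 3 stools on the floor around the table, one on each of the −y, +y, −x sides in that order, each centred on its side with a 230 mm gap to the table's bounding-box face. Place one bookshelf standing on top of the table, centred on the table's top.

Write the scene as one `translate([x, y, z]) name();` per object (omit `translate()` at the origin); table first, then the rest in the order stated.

table();
translate([654, -515, 0]) stool();
translate([654, 991, 0]) stool();
translate([-491, 238, 0]) stool();
translate([285, 241, 685]) bookshelf();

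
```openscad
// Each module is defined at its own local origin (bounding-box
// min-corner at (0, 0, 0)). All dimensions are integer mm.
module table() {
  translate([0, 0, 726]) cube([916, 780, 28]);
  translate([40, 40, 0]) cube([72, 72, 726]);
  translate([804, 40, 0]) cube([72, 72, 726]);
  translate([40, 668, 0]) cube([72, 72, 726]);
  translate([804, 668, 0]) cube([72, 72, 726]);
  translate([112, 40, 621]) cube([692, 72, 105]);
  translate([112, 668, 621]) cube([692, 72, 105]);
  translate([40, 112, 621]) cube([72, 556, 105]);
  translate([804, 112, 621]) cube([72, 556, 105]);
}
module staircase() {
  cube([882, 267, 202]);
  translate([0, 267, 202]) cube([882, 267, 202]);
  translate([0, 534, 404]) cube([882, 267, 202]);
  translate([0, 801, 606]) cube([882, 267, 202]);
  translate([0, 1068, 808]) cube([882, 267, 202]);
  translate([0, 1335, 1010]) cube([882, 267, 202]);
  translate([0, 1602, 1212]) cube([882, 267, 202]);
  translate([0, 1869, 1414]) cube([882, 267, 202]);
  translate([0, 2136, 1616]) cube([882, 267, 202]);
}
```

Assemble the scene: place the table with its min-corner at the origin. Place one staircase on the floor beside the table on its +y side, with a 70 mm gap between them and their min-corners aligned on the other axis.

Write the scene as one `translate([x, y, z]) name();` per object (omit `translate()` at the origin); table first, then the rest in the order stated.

table();
translate([0, 850, 0]) staircase();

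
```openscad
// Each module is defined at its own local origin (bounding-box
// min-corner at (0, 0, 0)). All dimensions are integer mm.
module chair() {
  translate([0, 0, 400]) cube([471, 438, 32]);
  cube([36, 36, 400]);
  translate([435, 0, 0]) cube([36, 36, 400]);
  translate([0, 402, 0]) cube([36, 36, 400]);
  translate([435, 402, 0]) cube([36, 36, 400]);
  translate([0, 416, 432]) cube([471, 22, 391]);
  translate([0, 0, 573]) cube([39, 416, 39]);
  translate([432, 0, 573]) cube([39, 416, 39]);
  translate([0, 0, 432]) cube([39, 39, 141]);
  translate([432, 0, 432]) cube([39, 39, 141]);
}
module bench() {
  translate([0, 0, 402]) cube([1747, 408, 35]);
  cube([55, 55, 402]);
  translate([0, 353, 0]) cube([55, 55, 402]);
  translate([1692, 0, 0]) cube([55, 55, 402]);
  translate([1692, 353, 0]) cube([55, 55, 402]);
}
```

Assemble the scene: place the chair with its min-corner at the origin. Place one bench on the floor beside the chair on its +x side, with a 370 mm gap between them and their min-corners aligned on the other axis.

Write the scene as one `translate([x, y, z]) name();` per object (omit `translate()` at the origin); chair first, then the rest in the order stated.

chair();
translate([841, 0, 0]) bench();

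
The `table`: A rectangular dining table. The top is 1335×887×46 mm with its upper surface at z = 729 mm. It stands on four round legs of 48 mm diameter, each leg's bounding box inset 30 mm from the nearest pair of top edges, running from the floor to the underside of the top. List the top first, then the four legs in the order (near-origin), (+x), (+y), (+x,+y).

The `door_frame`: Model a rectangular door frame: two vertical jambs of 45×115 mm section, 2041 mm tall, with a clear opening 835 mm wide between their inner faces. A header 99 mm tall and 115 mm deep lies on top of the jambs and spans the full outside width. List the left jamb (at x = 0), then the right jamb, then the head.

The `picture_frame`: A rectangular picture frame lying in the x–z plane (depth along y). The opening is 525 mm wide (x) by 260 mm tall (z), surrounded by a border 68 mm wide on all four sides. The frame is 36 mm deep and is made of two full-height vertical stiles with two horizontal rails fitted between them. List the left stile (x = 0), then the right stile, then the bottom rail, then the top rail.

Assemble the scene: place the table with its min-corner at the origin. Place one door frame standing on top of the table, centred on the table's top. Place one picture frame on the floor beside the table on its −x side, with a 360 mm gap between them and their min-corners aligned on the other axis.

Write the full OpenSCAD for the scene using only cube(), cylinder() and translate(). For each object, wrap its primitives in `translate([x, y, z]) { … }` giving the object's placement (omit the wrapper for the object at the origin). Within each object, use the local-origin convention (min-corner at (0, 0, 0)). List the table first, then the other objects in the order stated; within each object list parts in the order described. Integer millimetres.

translate([0, 0, 683]) cube([1335, 887, 46]);
translate([54, 54, 0]) cylinder(h = 683, r = 24);
translate([1281, 54, 0]) cylinder(h = 683, r = 24);
translate([54, 833, 0]) cylinder(h = 683, r = 24);
translate([1281, 833, 0]) cylinder(h = 683, r = 24);
translate([205, 386, 729]) {
  cube([45, 115, 2041]);
  translate([880, 0, 0]) cube([45, 115, 2041]);
  translate([0, 0, 2041]) cube([925, 115, 99]);
}
translate([-1021, 0, 0]) {
  cube([68, 36, 396]);
  translate([593, 0, 0]) cube([68, 36, 396]);
  translate([68, 0, 0]) cube([525, 36, 68]);
  translate([68, 0, 328]) cube([525, 36, 68]);
}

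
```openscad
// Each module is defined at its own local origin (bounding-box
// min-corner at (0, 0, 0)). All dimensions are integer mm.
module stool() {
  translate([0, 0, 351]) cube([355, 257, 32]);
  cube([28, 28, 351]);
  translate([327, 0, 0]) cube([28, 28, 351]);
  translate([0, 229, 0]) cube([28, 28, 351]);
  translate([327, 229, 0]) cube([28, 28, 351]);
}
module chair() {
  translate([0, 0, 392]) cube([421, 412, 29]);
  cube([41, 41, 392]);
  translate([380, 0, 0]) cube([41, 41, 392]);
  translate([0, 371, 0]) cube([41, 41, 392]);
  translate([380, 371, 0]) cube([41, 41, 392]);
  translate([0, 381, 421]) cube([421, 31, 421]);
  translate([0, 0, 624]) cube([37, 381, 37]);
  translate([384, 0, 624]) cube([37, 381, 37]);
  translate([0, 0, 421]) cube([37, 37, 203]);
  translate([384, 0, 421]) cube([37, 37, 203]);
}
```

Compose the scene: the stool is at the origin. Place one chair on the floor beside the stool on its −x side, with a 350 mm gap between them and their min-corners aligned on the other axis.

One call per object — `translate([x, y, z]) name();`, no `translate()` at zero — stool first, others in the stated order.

stool();
translate([-771, 0, 0]) chair();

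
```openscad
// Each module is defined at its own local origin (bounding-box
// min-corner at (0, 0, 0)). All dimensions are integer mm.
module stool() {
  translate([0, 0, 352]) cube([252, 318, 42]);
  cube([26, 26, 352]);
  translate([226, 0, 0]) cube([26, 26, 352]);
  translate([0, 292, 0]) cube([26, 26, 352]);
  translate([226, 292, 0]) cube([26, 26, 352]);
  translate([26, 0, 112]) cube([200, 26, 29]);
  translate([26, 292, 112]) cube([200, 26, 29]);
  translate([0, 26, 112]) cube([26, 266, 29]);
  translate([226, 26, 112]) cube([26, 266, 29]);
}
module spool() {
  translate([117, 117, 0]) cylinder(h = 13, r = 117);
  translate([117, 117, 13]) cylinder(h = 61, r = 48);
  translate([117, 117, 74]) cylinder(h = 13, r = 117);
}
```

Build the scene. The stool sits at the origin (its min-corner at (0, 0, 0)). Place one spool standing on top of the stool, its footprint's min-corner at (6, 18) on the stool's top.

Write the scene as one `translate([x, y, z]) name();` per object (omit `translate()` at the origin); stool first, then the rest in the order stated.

stool();
translate([6, 18, 394]) spool();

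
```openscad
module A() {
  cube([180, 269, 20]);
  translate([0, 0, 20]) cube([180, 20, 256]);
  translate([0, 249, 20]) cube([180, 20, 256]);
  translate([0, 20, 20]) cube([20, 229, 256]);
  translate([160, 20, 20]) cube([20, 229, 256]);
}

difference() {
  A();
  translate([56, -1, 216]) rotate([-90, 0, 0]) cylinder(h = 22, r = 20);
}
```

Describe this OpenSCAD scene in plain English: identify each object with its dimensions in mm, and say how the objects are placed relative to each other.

A is an open-topped rectangular box: outside dimensions 180×269×276 mm, with a uniform wall and base thickness of 20 mm. The base is a full 180×269 slab on the floor; four walls sit on top of the base. The front and back walls (the −y and +y sides) span the full width; the two side walls fit between them.

The open box has a circular hole of radius 20 mm through its front wall, centred at (x = 56, z = 216).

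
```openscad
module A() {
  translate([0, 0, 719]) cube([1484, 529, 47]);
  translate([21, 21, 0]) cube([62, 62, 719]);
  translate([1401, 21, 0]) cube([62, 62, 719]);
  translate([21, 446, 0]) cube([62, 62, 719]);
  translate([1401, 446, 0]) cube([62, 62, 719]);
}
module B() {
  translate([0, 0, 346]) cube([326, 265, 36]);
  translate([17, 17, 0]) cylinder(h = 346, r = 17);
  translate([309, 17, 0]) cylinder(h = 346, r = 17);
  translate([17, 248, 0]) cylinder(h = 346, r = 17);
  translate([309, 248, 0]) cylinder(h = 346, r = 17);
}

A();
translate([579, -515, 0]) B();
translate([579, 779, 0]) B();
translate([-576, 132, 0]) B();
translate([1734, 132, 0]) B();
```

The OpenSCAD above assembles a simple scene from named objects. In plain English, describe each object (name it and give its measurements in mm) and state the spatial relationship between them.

A is a rectangular dining table. The top is 1484×529×47 mm with its upper surface at z = 766 mm. It stands on four 62×62 mm square legs, each inset 21 mm from the nearest pair of top edges, running from the floor to the underside of the top.

B is a four-legged stool. The seat is 326×265 mm, 36 mm thick, top at z = 382 mm. It stands on four round legs, each 34 mm in diameter, from z = 0 to the seat underside, each leg's axis is inset half a diameter from the nearest pair of seat edges (so the leg's bounding box is flush with the corner).

Four stools sit around the table at the −y, +y, −x, +x sides.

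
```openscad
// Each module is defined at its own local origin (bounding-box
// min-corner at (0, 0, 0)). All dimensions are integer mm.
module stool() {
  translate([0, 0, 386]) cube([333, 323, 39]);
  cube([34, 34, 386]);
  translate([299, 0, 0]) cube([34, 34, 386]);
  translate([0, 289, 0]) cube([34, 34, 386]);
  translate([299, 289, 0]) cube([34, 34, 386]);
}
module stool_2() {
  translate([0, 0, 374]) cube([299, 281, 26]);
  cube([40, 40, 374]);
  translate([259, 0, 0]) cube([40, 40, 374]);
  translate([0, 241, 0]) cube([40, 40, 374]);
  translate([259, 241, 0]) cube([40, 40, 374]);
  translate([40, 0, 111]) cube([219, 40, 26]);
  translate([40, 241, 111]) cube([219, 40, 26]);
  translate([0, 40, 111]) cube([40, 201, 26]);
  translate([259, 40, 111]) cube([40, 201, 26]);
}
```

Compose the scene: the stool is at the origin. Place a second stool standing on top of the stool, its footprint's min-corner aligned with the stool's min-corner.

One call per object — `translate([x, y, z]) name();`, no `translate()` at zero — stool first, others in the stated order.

stool();
translate([0, 0, 425]) stool_2();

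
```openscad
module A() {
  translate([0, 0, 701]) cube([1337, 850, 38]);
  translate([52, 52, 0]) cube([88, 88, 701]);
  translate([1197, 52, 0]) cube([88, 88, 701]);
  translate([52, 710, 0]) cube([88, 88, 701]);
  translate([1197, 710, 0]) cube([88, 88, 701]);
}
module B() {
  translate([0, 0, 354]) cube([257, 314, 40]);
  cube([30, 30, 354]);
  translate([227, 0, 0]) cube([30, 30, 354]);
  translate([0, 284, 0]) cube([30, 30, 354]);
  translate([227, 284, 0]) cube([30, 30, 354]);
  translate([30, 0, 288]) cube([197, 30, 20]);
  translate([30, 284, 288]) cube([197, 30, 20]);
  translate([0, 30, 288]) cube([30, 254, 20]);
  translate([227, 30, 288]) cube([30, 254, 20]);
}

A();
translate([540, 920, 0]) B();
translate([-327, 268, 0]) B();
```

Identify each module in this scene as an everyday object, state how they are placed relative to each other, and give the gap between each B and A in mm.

Each stool's nearest face is 70 mm from the table's bounding box.

A is a table. B is a stool. Two stools sit around the table at the +y, −x sides. The gap between each stool and the table is 70 mm.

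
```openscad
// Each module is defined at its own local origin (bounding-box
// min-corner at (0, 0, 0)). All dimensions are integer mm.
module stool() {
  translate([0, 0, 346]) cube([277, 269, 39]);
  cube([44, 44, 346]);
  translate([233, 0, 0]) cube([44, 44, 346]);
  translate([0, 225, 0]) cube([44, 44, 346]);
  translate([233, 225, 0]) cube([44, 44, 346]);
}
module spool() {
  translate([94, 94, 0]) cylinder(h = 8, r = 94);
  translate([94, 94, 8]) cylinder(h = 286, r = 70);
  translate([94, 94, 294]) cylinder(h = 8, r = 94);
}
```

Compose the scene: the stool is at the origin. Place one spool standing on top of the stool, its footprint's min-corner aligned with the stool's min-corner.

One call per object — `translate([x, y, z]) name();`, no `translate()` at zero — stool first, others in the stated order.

stool();
translate([0, 0, 385]) spool();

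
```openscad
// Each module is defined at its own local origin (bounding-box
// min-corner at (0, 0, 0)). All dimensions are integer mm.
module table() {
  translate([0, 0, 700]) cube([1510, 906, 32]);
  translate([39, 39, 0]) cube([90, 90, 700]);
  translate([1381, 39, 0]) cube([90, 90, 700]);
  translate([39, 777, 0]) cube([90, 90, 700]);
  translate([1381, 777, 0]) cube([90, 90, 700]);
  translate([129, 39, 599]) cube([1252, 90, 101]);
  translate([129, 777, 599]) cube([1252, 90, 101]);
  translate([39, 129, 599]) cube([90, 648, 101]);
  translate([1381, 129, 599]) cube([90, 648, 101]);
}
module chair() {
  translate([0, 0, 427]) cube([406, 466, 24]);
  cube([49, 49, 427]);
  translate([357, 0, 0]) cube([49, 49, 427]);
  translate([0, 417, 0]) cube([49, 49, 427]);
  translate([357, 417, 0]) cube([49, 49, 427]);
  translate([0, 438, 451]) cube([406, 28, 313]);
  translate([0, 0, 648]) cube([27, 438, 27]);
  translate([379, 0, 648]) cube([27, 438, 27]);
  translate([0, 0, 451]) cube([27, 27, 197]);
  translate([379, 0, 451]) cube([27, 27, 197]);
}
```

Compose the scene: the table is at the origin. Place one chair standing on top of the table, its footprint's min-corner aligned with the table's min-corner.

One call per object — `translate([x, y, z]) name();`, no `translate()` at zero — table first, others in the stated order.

table();
translate([0, 0, 732]) chair();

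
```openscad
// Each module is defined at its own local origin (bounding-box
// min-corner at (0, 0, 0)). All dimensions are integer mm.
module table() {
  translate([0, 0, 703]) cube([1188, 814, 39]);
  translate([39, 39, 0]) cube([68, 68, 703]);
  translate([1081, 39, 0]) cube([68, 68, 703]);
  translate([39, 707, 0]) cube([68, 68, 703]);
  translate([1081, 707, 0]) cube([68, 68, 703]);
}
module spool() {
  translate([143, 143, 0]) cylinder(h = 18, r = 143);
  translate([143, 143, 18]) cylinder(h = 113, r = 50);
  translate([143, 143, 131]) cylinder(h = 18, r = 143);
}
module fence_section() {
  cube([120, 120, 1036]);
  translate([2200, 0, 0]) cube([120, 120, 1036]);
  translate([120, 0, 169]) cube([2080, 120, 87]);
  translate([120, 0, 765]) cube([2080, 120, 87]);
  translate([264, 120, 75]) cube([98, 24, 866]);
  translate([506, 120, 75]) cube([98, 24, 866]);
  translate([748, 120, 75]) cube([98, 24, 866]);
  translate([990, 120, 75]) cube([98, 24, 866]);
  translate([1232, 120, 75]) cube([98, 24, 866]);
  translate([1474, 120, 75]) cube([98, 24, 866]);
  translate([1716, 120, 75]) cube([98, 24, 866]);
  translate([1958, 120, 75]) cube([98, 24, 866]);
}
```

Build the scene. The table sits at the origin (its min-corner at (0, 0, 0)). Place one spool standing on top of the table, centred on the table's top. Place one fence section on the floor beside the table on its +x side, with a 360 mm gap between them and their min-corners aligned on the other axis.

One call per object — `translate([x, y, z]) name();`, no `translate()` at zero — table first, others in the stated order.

table();
translate([451, 264, 742]) spool();
translate([1548, 0, 0]) fence_section();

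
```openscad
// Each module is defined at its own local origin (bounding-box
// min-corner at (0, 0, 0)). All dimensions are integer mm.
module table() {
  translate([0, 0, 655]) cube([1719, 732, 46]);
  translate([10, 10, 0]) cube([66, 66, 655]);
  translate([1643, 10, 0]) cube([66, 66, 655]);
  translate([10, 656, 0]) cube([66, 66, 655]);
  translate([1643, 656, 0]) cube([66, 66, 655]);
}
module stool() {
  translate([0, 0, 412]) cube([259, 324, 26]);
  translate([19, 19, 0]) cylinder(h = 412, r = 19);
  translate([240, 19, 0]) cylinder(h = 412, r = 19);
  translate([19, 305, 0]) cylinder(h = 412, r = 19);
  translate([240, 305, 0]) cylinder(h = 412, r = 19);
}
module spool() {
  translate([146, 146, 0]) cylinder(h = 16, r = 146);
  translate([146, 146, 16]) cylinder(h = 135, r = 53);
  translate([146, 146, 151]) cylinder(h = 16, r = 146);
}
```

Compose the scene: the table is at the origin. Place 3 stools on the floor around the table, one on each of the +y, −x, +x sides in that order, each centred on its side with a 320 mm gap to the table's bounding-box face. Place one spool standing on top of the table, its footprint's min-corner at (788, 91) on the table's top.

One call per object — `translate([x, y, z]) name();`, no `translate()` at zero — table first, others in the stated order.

table();
translate([730, 1052, 0]) stool();
translate([-579, 204, 0]) stool();
translate([2039, 204, 0]) stool();
translate([788, 91, 701]) spool();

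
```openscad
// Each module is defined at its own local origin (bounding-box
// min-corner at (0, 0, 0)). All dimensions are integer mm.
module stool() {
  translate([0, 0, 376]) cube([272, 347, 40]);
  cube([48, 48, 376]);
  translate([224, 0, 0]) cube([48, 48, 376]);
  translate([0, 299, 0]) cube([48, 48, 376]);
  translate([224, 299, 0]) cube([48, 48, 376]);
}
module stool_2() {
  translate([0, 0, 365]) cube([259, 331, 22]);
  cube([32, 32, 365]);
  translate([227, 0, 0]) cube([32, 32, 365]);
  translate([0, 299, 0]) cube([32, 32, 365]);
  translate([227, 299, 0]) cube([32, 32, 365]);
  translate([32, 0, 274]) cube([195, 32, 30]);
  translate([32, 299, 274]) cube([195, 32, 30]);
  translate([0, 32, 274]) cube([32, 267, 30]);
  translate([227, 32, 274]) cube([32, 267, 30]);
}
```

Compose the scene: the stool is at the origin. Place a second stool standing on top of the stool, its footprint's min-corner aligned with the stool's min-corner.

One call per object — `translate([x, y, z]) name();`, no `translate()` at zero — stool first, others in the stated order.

stool();
translate([0, 0, 416]) stool_2();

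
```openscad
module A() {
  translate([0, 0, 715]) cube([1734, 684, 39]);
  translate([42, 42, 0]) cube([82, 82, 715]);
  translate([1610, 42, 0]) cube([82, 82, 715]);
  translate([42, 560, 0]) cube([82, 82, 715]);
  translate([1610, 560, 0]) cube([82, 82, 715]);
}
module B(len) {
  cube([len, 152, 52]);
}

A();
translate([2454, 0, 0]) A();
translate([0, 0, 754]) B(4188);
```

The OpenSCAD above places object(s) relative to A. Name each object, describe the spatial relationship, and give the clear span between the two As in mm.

A is a table. B is a beam. A beam spans the tops of two tables. The clear span between the two tables is 720 mm.

Second table starts at x = 2454; first ends at x = 1734; clear span = 2454 − 1734 = 720 mm.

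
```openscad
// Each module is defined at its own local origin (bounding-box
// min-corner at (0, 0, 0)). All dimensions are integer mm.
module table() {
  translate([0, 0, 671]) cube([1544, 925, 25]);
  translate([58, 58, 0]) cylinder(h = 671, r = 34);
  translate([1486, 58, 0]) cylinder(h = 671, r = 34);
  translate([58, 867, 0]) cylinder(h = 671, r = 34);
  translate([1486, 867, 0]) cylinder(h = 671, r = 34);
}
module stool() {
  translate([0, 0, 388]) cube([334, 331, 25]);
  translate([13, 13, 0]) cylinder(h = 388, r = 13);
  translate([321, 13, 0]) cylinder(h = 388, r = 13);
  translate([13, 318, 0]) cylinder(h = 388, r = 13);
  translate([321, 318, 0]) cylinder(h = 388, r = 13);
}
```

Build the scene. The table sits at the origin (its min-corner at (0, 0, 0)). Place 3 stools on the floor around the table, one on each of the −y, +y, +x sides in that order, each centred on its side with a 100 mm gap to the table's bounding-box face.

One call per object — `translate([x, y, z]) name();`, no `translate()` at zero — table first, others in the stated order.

table();
translate([605, -431, 0]) stool();
translate([605, 1025, 0]) stool();
translate([1644, 297, 0]) stool();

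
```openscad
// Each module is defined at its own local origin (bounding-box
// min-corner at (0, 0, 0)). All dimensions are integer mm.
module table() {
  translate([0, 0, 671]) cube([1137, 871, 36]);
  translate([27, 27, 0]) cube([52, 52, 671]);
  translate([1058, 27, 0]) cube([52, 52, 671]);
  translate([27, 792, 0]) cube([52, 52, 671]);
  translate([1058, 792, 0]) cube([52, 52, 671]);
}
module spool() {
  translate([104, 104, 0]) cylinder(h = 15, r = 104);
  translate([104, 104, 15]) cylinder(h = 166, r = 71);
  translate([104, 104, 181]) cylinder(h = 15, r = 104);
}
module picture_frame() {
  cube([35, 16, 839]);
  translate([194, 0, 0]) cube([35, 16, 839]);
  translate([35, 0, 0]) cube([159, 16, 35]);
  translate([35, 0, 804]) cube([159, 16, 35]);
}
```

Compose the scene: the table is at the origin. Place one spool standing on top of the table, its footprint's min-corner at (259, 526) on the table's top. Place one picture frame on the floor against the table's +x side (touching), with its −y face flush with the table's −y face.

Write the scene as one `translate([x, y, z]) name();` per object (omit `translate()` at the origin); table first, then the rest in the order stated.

table();
translate([259, 526, 707]) spool();
translate([1137, 0, 0]) picture_frame();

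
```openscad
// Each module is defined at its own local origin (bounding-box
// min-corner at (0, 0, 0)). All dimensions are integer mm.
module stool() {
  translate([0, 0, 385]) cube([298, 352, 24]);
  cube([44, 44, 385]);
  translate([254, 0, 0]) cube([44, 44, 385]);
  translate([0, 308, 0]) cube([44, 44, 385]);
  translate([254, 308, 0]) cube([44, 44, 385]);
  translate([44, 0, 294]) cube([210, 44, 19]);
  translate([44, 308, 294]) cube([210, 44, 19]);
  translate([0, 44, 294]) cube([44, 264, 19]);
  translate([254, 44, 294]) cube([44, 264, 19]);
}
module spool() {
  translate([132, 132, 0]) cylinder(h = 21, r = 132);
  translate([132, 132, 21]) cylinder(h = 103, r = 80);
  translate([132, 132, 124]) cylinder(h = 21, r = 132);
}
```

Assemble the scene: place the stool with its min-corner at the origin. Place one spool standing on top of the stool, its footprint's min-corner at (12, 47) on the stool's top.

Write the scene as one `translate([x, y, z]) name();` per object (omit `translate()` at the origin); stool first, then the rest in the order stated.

stool();
translate([12, 47, 409]) spool();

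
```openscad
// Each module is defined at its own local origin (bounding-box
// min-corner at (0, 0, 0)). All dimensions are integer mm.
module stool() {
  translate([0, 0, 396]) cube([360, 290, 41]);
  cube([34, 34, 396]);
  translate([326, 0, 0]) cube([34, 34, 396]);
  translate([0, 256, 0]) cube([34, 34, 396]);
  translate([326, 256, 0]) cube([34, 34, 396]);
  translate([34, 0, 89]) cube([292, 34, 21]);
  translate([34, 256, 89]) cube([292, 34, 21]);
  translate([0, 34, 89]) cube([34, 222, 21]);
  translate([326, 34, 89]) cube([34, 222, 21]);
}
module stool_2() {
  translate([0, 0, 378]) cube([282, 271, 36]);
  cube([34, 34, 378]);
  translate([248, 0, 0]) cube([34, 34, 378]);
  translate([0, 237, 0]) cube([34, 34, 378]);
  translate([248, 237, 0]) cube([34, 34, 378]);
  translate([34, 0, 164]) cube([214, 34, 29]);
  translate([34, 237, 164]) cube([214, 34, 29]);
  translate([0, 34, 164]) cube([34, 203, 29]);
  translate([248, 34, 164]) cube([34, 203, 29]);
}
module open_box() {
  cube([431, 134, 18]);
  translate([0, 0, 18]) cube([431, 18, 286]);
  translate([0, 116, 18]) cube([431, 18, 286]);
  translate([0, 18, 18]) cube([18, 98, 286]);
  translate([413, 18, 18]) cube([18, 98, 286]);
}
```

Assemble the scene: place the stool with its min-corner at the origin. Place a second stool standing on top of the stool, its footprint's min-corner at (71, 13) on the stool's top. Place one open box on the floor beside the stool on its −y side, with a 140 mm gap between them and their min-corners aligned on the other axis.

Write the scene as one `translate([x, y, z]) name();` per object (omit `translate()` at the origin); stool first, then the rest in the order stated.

stool();
translate([71, 13, 437]) stool_2();
translate([0, -274, 0]) open_box();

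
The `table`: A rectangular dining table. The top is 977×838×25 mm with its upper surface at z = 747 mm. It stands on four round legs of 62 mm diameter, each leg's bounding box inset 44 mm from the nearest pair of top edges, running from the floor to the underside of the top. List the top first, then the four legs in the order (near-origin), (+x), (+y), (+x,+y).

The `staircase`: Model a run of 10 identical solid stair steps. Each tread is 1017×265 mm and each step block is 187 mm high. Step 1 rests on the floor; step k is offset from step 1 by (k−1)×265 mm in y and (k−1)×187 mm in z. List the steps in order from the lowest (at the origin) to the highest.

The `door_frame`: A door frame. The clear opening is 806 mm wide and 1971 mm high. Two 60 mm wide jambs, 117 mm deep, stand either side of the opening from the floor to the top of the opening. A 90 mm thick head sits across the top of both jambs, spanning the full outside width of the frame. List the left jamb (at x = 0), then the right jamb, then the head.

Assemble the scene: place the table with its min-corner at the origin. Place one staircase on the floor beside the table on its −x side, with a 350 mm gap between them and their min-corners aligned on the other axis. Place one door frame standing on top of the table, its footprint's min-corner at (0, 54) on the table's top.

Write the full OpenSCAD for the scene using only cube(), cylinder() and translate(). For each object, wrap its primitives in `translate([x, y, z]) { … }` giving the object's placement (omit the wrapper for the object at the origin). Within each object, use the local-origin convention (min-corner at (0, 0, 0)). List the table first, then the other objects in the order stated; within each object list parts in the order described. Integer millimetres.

translate([0, 0, 722]) cube([977, 838, 25]);
translate([75, 75, 0]) cylinder(h = 722, r = 31);
translate([902, 75, 0]) cylinder(h = 722, r = 31);
translate([75, 763, 0]) cylinder(h = 722, r = 31);
translate([902, 763, 0]) cylinder(h = 722, r = 31);
translate([-1367, 0, 0]) {
  cube([1017, 265, 187]);
  translate([0, 265, 187]) cube([1017, 265, 187]);
  translate([0, 530, 374]) cube([1017, 265, 187]);
  translate([0, 795, 561]) cube([1017, 265, 187]);
  translate([0, 1060, 748]) cube([1017, 265, 187]);
  translate([0, 1325, 935]) cube([1017, 265, 187]);
  translate([0, 1590, 1122]) cube([1017, 265, 187]);
  translate([0, 1855, 1309]) cube([1017, 265, 187]);
  translate([0, 2120, 1496]) cube([1017, 265, 187]);
  translate([0, 2385, 1683]) cube([1017, 265, 187]);
}
translate([0, 54, 747]) {
  cube([60, 117, 1971]);
  translate([866, 0, 0]) cube([60, 117, 1971]);
  translate([0, 0, 1971]) cube([926, 117, 90]);
}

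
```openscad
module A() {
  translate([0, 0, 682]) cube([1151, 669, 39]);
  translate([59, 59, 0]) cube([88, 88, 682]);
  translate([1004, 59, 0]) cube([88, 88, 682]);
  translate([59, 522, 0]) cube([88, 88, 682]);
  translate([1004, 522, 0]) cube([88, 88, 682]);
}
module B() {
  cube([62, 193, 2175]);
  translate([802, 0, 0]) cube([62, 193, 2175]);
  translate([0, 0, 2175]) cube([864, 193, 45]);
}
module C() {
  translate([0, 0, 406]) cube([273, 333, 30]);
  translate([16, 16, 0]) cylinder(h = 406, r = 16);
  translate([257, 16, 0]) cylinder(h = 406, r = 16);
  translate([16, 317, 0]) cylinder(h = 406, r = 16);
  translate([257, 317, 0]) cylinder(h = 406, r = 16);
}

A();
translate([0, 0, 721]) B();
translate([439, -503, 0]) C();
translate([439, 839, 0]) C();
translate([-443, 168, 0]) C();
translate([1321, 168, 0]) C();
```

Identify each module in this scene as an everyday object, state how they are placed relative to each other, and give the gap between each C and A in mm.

A is a table. B is a door frame. C is a stool. The door frame is on top of the table. Four stools sit around the table at the −y, +y, −x, +x sides. The gap between each stool and the table is 170 mm.

Each stool's nearest face is 170 mm from the table's bounding box.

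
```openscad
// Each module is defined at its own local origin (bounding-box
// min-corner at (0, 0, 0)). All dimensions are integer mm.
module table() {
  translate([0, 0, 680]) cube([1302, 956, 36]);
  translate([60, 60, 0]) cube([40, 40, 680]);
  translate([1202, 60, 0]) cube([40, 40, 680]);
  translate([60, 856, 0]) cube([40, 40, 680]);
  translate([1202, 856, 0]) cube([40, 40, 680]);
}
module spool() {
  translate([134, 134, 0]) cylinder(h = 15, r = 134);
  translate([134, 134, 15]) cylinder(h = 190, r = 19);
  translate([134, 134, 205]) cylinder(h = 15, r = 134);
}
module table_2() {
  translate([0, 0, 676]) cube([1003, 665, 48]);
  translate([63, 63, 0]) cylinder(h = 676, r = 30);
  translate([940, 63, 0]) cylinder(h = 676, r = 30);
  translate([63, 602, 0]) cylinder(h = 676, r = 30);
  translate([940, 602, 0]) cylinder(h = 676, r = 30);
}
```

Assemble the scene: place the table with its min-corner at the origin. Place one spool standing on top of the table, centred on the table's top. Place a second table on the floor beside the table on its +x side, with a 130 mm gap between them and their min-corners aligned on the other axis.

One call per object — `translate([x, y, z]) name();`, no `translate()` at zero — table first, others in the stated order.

table();
translate([517, 344, 716]) spool();
translate([1432, 0, 0]) table_2();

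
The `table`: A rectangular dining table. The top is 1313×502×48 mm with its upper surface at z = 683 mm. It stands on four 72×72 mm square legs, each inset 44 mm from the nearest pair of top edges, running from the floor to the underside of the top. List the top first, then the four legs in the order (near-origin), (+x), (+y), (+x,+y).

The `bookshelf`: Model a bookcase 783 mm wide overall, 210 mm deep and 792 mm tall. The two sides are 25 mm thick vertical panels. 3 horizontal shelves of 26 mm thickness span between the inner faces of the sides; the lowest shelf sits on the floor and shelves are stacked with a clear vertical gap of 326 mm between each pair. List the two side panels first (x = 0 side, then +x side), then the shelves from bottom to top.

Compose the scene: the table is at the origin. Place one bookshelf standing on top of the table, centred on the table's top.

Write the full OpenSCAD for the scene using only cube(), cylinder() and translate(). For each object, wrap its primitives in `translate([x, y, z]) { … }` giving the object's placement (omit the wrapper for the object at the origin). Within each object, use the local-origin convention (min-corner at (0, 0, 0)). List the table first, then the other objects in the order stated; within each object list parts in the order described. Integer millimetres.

translate([0, 0, 635]) cube([1313, 502, 48]);
translate([44, 44, 0]) cube([72, 72, 635]);
translate([1197, 44, 0]) cube([72, 72, 635]);
translate([44, 386, 0]) cube([72, 72, 635]);
translate([1197, 386, 0]) cube([72, 72, 635]);
translate([265, 146, 683]) {
  cube([25, 210, 792]);
  translate([758, 0, 0]) cube([25, 210, 792]);
  translate([25, 0, 0]) cube([733, 210, 26]);
  translate([25, 0, 352]) cube([733, 210, 26]);
  translate([25, 0, 704]) cube([733, 210, 26]);
}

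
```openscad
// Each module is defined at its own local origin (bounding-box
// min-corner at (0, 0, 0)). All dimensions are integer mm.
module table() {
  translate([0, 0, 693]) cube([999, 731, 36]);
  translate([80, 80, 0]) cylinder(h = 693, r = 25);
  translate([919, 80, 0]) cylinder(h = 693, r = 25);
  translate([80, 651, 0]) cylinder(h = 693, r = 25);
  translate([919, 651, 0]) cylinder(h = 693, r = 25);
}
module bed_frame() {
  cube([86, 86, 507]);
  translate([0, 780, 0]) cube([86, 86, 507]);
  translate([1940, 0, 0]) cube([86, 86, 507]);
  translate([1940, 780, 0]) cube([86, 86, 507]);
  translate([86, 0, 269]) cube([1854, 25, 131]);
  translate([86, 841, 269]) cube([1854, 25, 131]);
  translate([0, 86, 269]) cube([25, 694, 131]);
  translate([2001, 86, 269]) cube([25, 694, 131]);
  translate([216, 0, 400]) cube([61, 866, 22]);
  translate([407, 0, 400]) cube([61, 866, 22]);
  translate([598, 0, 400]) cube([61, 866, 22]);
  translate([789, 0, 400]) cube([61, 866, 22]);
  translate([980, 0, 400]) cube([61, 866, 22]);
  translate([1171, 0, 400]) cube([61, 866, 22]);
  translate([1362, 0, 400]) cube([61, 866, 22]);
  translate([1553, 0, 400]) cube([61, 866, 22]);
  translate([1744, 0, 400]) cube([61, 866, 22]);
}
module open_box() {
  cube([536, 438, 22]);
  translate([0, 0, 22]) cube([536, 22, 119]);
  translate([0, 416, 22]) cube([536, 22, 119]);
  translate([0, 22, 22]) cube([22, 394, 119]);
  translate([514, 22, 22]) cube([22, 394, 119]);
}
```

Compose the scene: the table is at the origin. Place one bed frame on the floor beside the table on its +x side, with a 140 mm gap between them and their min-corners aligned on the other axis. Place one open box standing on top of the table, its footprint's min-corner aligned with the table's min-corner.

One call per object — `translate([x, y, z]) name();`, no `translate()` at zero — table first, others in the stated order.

table();
translate([1139, 0, 0]) bed_frame();
translate([0, 0, 729]) open_box();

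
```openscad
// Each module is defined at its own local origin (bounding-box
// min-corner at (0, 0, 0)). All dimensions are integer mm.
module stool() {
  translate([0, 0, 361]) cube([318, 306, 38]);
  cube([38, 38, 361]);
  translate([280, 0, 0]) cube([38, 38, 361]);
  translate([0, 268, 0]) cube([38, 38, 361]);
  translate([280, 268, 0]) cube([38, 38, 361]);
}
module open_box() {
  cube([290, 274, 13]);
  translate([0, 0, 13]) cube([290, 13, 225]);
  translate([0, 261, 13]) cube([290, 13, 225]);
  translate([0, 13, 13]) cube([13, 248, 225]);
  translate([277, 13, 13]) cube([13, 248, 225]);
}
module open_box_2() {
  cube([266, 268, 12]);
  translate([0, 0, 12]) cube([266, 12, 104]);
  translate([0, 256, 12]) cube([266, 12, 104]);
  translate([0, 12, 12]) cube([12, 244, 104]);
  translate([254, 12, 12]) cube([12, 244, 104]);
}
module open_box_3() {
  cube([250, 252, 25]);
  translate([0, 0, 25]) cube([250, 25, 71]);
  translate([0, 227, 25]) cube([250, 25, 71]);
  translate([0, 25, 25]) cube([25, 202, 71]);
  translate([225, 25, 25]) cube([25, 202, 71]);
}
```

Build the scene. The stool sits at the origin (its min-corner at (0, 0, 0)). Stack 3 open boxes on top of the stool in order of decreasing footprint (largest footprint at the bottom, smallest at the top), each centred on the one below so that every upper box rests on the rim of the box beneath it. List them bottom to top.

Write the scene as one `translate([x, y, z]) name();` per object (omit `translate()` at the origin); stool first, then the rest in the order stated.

stool();
translate([14, 16, 399]) open_box();
translate([26, 19, 637]) open_box_2();
translate([34, 27, 753]) open_box_3();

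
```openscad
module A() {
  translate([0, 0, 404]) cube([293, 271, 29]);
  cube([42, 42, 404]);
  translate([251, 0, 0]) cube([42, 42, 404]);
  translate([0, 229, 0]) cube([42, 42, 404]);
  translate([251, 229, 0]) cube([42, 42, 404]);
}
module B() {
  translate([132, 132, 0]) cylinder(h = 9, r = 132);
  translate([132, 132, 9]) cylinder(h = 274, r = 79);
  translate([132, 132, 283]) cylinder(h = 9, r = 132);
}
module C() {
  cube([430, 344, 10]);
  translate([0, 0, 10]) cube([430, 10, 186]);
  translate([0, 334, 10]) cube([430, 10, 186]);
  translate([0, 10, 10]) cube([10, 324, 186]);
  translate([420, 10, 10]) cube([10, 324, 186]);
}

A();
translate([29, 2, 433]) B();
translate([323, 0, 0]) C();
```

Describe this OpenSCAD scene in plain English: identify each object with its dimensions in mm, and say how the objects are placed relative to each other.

A is a simple wooden stool: a rectangular seat 293 mm (x) by 271 mm (y), 29 mm thick, top face at z = 433 mm, on four square legs, each 42×42 mm in cross-section. The legs rest on z = 0, each flush with a corner of the seat.

B is a spool: two coaxial disc flanges of radius 132 mm and thickness 9 mm, joined by a core cylinder of radius 79 mm and height 274 mm. The lower flange rests on z = 0 and the three cylinders share a vertical axis.

C is an open storage box with external size 430×344×196 mm and wall thickness 10 mm (the base is also 10 mm thick). The base covers the whole footprint; the four walls stand on the base, with the y-facing walls full-width and the x-facing walls fitting between their inner faces.

The spool is on top of the stool. The open box is on the floor beside the stool on its +x side.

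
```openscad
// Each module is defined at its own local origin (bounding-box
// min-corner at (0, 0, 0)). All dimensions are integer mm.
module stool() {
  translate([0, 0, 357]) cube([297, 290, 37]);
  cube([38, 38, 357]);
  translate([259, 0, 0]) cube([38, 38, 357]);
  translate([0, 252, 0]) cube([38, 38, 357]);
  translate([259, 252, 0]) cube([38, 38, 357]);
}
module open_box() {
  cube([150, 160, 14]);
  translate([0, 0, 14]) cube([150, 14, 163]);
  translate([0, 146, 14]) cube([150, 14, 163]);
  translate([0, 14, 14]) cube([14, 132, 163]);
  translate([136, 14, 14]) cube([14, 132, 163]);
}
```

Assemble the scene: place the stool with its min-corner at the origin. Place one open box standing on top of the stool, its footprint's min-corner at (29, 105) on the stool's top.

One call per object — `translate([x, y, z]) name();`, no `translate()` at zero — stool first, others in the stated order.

stool();
translate([29, 105, 394]) open_box();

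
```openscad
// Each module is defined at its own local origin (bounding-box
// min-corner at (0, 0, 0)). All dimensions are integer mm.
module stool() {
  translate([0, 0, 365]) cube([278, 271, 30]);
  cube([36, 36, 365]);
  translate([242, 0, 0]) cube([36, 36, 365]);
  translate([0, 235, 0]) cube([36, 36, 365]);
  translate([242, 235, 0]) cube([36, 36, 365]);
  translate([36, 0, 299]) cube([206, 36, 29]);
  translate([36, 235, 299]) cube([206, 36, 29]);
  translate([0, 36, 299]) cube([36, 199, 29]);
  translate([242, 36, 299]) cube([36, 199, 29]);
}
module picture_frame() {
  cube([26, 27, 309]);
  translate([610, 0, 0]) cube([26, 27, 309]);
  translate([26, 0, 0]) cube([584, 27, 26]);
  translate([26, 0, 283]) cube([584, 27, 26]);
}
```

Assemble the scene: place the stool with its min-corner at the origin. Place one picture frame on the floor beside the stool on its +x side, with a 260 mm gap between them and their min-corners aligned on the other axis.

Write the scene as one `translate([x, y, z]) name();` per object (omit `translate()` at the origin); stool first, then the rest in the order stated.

stool();
translate([538, 0, 0]) picture_frame();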